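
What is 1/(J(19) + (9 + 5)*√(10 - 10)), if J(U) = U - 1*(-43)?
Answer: 1/62 ≈ 0.016129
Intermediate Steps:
J(U) = 43 + U (J(U) = U + 43 = 43 + U)
1/(J(19) + (9 + 5)*√(10 - 10)) = 1/((43 + 19) + (9 + 5)*√(10 - 10)) = 1/(62 + 14*√0) = 1/(62 + 14*0) = 1/(62 + 0) = 1/62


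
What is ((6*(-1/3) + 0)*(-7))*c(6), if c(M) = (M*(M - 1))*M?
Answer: 2520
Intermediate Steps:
c(M) = M**2*(-1 + M) (c(M) = (M*(-1 + M))*M = M**2*(-1 + M))
((6*(-1/3) + 0)*(-7))*c(6) = ((6*(-1/3) + 0)*(-7))*(6**2*(-1 + 6)) = ((6*(-1*1/3) + 0)*(-7))*(36*5) = ((6*(-1/3) + 0)*(-7))*180 = ((-2 + 0)*(-7))*180 = -2*(-7)*180 = 14*180 = 2520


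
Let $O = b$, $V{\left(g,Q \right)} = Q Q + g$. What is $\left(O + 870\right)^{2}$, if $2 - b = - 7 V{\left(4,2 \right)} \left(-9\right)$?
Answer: $135424$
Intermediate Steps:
$V{\left(g,Q \right)} = g + Q^{2}$ ($V{\left(g,Q \right)} = Q^{2} + g = g + Q^{2}$)
$b = -502$ ($b = 2 - - 7 \left(4 + 2^{2}\right) \left(-9\right) = 2 - - 7 \left(4 + 4\right) \left(-9\right) = 2 - \left(-7\right) 8 \left(-9\right) = 2 - \left(-56\right) \left(-9\right) = 2 - 504 = -502$)
$O = -502$
$\left(O + 870\right)^{2} = \left(-502 + 870\right)^{2} = 368^{2} = 135424$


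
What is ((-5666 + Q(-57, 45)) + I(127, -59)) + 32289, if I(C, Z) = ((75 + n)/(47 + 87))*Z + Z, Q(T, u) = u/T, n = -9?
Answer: 33777974/1273 ≈ 26534.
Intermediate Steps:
I(C, Z) = 100*Z/67 (I(C, Z) = ((75 - 9)/(47 + 87))*Z + Z = (66/134)*Z + Z = (66*(1/134))*Z + Z = 33*Z/67 + Z = 100*Z/67)
((-5666 + Q(-57, 45)) + I(127, -59)) + 32289 = ((-5666 + 45/(-57)) + (100/67)*(-59)) + 32289 = ((-5666 + 45*(-1/57)) - 5900/67) + 32289 = ((-5666 - 15/19) - 5900/67) + 32289 = (-107669/19 - 5900/67) + 32289 = -7325923/1273 + 32289 = 33777974/1273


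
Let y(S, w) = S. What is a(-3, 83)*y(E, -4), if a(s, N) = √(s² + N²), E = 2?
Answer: 2*√6898 ≈ 166.11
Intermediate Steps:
a(s, N) = √(N² + s²)
a(-3, 83)*y(E, -4) = √(83² + (-3)²)*2 = √(6889 + 9)*2 = √6898*2 = 2*√6898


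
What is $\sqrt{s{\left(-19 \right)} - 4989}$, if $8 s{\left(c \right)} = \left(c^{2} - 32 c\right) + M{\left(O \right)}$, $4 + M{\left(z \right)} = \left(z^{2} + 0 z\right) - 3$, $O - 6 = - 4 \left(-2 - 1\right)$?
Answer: $\frac{i \sqrt{19313}}{2} \approx 69.486 i$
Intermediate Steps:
$O = 18$ ($O = 6 - 4 \left(-2 - 1\right) = 6 - -12 = 6 + 12 = 18$)
$M{\left(z \right)} = -7 + z^{2}$ ($M{\left(z \right)} = -4 + \left(\left(z^{2} + 0 z\right) - 3\right) = -4 + \left(\left(z^{2} + 0\right) - 3\right) = -4 + \left(z^{2} - 3\right) = -4 + \left(-3 + z^{2}\right) = -7 + z^{2}$)
$s{\left(c \right)} = \frac{317}{8} - 4 c + \frac{c^{2}}{8}$ ($s{\left(c \right)} = \frac{\left(c^{2} - 32 c\right) - \left(7 - 18^{2}\right)}{8} = \frac{\left(c^{2} - 32 c\right) + \left(-7 + 324\right)}{8} = \frac{\left(c^{2} - 32 c\right) + 317}{8} = \frac{317 + c^{2} - 32 c}{8} = \frac{317}{8} - 4 c + \frac{c^{2}}{8}$)
$\sqrt{s{\left(-19 \right)} - 4989} = \sqrt{\left(\frac{317}{8} - -76 + \frac{\left(-19\right)^{2}}{8}\right) - 4989} = \sqrt{\left(\frac{317}{8} + 76 + \frac{1}{8} \cdot 361\right) - 4989} = \sqrt{\left(\frac{317}{8} + 76 + \frac{361}{8}\right) - 4989} = \sqrt{\frac{643}{4} - 4989} = \sqrt{- \frac{19313}{4}} = \frac{i \sqrt{19313}}{2}$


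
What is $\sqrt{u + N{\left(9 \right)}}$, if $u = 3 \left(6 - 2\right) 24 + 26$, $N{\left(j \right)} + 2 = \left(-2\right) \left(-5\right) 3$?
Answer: $3 \sqrt{38} \approx 18.493$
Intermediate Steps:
$N{\left(j \right)} = 28$ ($N{\left(j \right)} = -2 + \left(-2\right) \left(-5\right) 3 = -2 + 10 \cdot 3 = -2 + 30 = 28$)
$u = 314$ ($u = 3 \cdot 4 \cdot 24 + 26 = 12 \cdot 24 + 26 = 288 + 26 = 314$)
$\sqrt{u + N{\left(9 \right)}} = \sqrt{314 + 28} = \sqrt{342} = 3 \sqrt{38}$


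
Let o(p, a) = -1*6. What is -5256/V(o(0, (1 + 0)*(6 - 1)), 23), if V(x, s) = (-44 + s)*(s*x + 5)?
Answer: -1752/931 ≈ -1.8818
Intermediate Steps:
o(p, a) = -6
V(x, s) = (-44 + s)*(5 + s*x)
-5256/V(o(0, (1 + 0)*(6 - 1)), 23) = -5256/(-220 + 5*23 - 6*23² - 44*23*(-6)) = -5256/(-220 + 115 - 6*529 + 6072) = -5256/(-220 + 115 - 3174 + 6072) = -5256/2793 = -5256*1/2793 = -1752/931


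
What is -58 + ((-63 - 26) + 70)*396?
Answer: -7582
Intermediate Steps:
-58 + ((-63 - 26) + 70)*396 = -58 + (-89 + 70)*396 = -58 - 19*396 = -58 - 7524 = -7582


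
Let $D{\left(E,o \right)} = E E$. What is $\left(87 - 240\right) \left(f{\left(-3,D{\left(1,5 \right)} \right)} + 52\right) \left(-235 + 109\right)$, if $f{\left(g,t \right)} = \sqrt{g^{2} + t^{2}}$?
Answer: $1002456 + 19278 \sqrt{10} \approx 1.0634 \cdot 10^{6}$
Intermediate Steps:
$D{\left(E,o \right)} = E^{2}$
$\left(87 - 240\right) \left(f{\left(-3,D{\left(1,5 \right)} \right)} + 52\right) \left(-235 + 109\right) = \left(87 - 240\right) \left(\sqrt{\left(-3\right)^{2} + \left(1^{2}\right)^{2}} + 52\right) \left(-235 + 109\right) = - 153 \left(\sqrt{9 + 1^{2}} + 52\right) \left(-126\right) = - 153 \left(\sqrt{9 + 1} + 52\right) \left(-126\right) = - 153 \left(\sqrt{10} + 52\right) \left(-126\right) = - 153 \left(52 + \sqrt{10}\right) \left(-126\right) = \left(-7956 - 153 \sqrt{10}\right) \left(-126\right) = 1002456 + 19278 \sqrt{10}$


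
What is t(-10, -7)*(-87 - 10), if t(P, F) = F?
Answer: 679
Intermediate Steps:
t(-10, -7)*(-87 - 10) = -7*(-87 - 10) = -7*(-97) = 679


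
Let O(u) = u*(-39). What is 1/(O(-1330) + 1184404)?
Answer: 1/1236274 ≈ 8.0888e-7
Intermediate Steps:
O(u) = -39*u
1/(O(-1330) + 1184404) = 1/(-39*(-1330) + 1184404) = 1/(51870 + 1184404) = 1/1236274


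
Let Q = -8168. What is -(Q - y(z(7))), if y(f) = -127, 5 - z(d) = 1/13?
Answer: 8041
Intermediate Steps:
z(d) = 64/13 (z(d) = 5 - 1/13 = 64/13)
-(Q - y(z(7))) = -(-8168 - 1*(-127)) = -(-8168 + 127) = -1*(-8041) = 8041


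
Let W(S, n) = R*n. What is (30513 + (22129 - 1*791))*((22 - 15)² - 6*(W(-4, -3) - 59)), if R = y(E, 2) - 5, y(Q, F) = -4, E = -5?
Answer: 12496091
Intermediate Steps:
R = -9 (R = -4 - 5 = -9)
W(S, n) = -9*n
(30513 + (22129 - 1*791))*((22 - 15)² - 6*(W(-4, -3) - 59)) = (30513 + (22129 - 1*791))*((22 - 15)² - 6*(-9*(-3) - 59)) = (30513 + (22129 - 791))*(7² - 6*(27 - 59)) = (30513 + 21338)*(49 - 6*(-32)) = 51851*(49 + 192) = 51851*241 = 12496091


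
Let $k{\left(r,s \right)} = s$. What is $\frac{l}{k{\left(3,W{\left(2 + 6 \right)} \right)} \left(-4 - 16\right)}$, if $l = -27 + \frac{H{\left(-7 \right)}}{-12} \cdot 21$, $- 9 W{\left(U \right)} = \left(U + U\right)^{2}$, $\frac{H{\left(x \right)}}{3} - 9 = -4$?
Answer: $- \frac{1917}{20480} \approx -0.093603$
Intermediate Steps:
$H{\left(x \right)} = 15$ ($H{\left(x \right)} = 27 + 3 \left(-4\right) = 27 - 12 = 15$)
$W{\left(U \right)} = - \frac{4 U^{2}}{9}$ ($W{\left(U \right)} = - \frac{\left(U + U\right)^{2}}{9} = - \frac{\left(2 U\right)^{2}}{9} = - \frac{4 U^{2}}{9}$)
$l = - \frac{213}{4}$ ($l = -27 + \frac{15}{-12} \cdot 21 = -27 + 15 \left(- \frac{1}{12}\right) 21 = -27 - \frac{105}{4} = - \frac{213}{4} \approx -53.25$)
$\frac{l}{k{\left(3,W{\left(2 + 6 \right)} \right)} \left(-4 - 16\right)} = - \frac{213}{4 - \frac{4 \left(2 + 6\right)^{2}}{9} \left(-4 - 16\right)} = - \frac{213}{4 - \frac{4 \cdot 8^{2}}{9} \left(-20\right)} = - \frac{213}{4 \left(- \frac{4}{9}\right) 64 \left(-20\right)} = - \frac{213}{4 \left(\left(- \frac{256}{9}\right) \left(-20\right)\right)} = - \frac{213}{4 \cdot \frac{5120}{9}} = \left(- \frac{213}{4}\right) \frac{9}{5120} = - \frac{1917}{20480}$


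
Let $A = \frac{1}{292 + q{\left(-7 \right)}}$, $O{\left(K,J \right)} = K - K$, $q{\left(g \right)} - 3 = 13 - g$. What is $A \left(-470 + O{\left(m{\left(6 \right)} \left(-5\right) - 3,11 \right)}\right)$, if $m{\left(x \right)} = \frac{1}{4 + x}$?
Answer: $- \frac{94}{63} \approx -1.4921$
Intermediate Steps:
$q{\left(g \right)} = 16 - g$ ($q{\left(g \right)} = 3 - \left(-13 + g\right) = 16 - g$)
$O{\left(K,J \right)} = 0$
$A = \frac{1}{315}$ ($A = \frac{1}{292 + \left(16 - -7\right)} = \frac{1}{292 + \left(16 + 7\right)} = \frac{1}{292 + 23} = \frac{1}{315} \approx 0.0031746$)
$A \left(-470 + O{\left(m{\left(6 \right)} \left(-5\right) - 3,11 \right)}\right) = \frac{-470 + 0}{315} = \frac{1}{315} \left(-470\right) = - \frac{94}{63}$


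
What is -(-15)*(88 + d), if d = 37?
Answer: 1875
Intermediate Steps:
-(-15)*(88 + d) = -(-15)*(88 + 37) = -(-15)*125 = -1*(-1875) = 1875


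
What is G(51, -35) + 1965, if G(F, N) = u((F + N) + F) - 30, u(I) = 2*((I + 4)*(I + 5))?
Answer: 12159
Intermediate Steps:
u(I) = 2*(4 + I)*(5 + I) (u(I) = 2*((4 + I)*(5 + I)) = 2*(4 + I)*(5 + I))
G(F, N) = 10 + 2*(N + 2*F)² + 18*N + 36*F (G(F, N) = (40 + 2*((F + N) + F)² + 18*((F + N) + F)) - 30 = (40 + 2*(N + 2*F)² + 18*(N + 2*F)) - 30 = (40 + 2*(N + 2*F)² + (18*N + 36*F)) - 30 = (40 + 2*(N + 2*F)² + 18*N + 36*F) - 30 = 10 + 2*(N + 2*F)² + 18*N + 36*F)
G(51, -35) + 1965 = (10 + 2*(-35 + 2*51)² + 18*(-35) + 36*51) + 1965 = (10 + 2*(-35 + 102)² - 630 + 1836) + 1965 = (10 + 2*67² - 630 + 1836) + 1965 = (10 + 2*4489 - 630 + 1836) + 1965 = (10 + 8978 - 630 + 1836) + 1965 = 10194 + 1965 = 12159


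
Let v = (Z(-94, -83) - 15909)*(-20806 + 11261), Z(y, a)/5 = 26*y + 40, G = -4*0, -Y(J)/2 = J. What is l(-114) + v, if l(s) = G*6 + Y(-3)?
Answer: 266582311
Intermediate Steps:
Y(J) = -2*J
G = 0
Z(y, a) = 200 + 130*y (Z(y, a) = 5*(26*y + 40) = 5*(40 + 26*y) = 200 + 130*y)
l(s) = 6 (l(s) = 0*6 - 2*(-3) = 0 + 6 = 6)
v = 266582305 (v = ((200 + 130*(-94)) - 15909)*(-20806 + 11261) = ((200 - 12220) - 15909)*(-9545) = (-12020 - 15909)*(-9545) = -27929*(-9545) = 266582305)
l(-114) + v = 6 + 266582305 = 266582311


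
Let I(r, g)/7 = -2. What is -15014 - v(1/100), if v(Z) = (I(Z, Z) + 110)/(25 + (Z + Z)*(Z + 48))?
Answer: -649770738/43267 ≈ -15018.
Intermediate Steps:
I(r, g) = -14 (I(r, g) = 7*(-2) = -14)
v(Z) = 96/(25 + 2*Z*(48 + Z)) (v(Z) = (-14 + 110)/(25 + (Z + Z)*(Z + 48)) = 96/(25 + (2*Z)*(48 + Z)) = 96/(25 + 2*Z*(48 + Z)))
-15014 - v(1/100) = -15014 - 96/(25 + 2*(1/100)² + 96/100) = -15014 - 96/(25 + 2*(1/100)² + 96*(1/100)) = -15014 - 96/(25 + 2*(1/10000) + 24/25) = -15014 - 96/(25 + 1/5000 + 24/25) = -15014 - 96/129801/5000 = -15014 - 96*5000/129801 = -15014 - 1*160000/43267 = -15014 - 160000/43267 = -649770738/43267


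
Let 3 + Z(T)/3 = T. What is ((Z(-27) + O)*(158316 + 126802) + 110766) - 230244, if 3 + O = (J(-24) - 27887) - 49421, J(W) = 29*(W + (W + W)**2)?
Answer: -3216535636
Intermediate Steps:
J(W) = 29*W + 116*W**2 (J(W) = 29*(W + (2*W)**2) = 29*(W + 4*W**2) = 29*W + 116*W**2)
Z(T) = -9 + 3*T
O = -11191 (O = -3 + ((29*(-24)*(1 + 4*(-24)) - 27887) - 49421) = -3 + ((29*(-24)*(1 - 96) - 27887) - 49421) = -3 + ((29*(-24)*(-95) - 27887) - 49421) = -3 + ((66120 - 27887) - 49421) = -3 + (38233 - 49421) = -3 - 11188 = -11191)
((Z(-27) + O)*(158316 + 126802) + 110766) - 230244 = (((-9 + 3*(-27)) - 11191)*(158316 + 126802) + 110766) - 230244 = (((-9 - 81) - 11191)*285118 + 110766) - 230244 = ((-90 - 11191)*285118 + 110766) - 230244 = (-11281*285118 + 110766) - 230244 = (-3216416158 + 110766) - 230244 = -3216305392 - 230244 = -3216535636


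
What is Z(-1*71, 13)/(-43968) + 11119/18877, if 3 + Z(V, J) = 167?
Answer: 121446091/207495984 ≈ 0.58529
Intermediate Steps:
Z(V, J) = 164 (Z(V, J) = -3 + 167 = 164)
Z(-1*71, 13)/(-43968) + 11119/18877 = 164/(-43968) + 11119/18877 = 164*(-1/43968) + 11119*(1/18877) = -41/10992 + 11119/18877 = 121446091/207495984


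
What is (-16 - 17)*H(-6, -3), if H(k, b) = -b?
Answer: -99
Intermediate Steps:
(-16 - 17)*H(-6, -3) = (-16 - 17)*(-1*(-3)) = -33*3 = -99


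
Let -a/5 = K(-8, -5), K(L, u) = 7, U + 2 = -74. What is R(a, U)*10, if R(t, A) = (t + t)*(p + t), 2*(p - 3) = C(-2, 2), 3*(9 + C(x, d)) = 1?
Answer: 76300/3 ≈ 25433.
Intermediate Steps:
U = -76 (U = -2 - 74 = -76)
C(x, d) = -26/3 (C(x, d) = -9 + (1/3)*1 = -9 + 1/3 = -26/3)
p = -4/3 (p = 3 + (1/2)*(-26/3) = 3 - 13/3 = -4/3 ≈ -1.3333)
a = -35 (a = -5*7 = -35)
R(t, A) = 2*t*(-4/3 + t) (R(t, A) = (t + t)*(-4/3 + t) = (2*t)*(-4/3 + t) = 2*t*(-4/3 + t))
R(a, U)*10 = ((2/3)*(-35)*(-4 + 3*(-35)))*10 = ((2/3)*(-35)*(-4 - 105))*10 = ((2/3)*(-35)*(-109))*10 = (7630/3)*10 = 76300/3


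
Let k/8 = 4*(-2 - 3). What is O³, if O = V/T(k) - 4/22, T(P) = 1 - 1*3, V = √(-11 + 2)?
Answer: 3251/2662 + 3123*I/968 ≈ 1.2213 + 3.2262*I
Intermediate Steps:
V = 3*I (V = √(-9) = 3*I ≈ 3.0*I)
k = -160 (k = 8*(4*(-2 - 3)) = 8*(4*(-5)) = 8*(-20) = -160)
T(P) = -2 (T(P) = 1 - 3 = -2)
O = -2/11 - 3*I/2 (O = (3*I)/(-2) - 4/22 = (3*I)*(-½) - 4*1/22 = -3*I/2 - 2/11 = -2/11 - 3*I/2 ≈ -0.18182 - 1.5*I)
O³ = (-2/11 - 3*I/2)³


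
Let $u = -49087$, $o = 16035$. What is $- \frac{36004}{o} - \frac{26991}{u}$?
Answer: $- \frac{1334527663}{787110045} \approx -1.6955$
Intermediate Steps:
$- \frac{36004}{o} - \frac{26991}{u} = - \frac{36004}{16035} - \frac{26991}{-49087} = \left(-36004\right) \frac{1}{16035} - - \frac{26991}{49087} = - \frac{36004}{16035} + \frac{26991}{49087} = - \frac{1334527663}{787110045}$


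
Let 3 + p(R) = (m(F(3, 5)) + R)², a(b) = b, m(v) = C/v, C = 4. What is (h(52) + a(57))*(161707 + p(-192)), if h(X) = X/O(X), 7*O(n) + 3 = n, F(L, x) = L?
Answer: 803916520/63 ≈ 1.2761e+7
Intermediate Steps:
O(n) = -3/7 + n/7
h(X) = X/(-3/7 + X/7)
m(v) = 4/v
p(R) = -3 + (4/3 + R)²
(h(52) + a(57))*(161707 + p(-192)) = (7*52/(-3 + 52) + 57)*(161707 + (-3 + (4 + 3*(-192))²/9)) = (7*52/49 + 57)*(161707 + (-3 + (4 - 576)²/9)) = (7*52*(1/49) + 57)*(161707 + (-3 + (⅑)*(-572)²)) = (52/7 + 57)*(161707 + (-3 + (⅑)*327184)) = 451*(161707 + (-3 + 327184/9))/7 = 451*(161707 + 327157/9)/7 = (451/7)*(1782520/9) = 803916520/63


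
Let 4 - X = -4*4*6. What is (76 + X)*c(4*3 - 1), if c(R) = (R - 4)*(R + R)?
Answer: 27104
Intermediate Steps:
c(R) = 2*R*(-4 + R) (c(R) = (-4 + R)*(2*R) = 2*R*(-4 + R))
X = 100 (X = 4 - (-4*4)*6 = 4 - (-16)*6 = 4 - 1*(-96) = 4 + 96 = 100)
(76 + X)*c(4*3 - 1) = (76 + 100)*(2*(4*3 - 1)*(-4 + (4*3 - 1))) = 176*(2*(12 - 1)*(-4 + (12 - 1))) = 176*(2*11*(-4 + 11)) = 176*(2*11*7) = 176*154 = 27104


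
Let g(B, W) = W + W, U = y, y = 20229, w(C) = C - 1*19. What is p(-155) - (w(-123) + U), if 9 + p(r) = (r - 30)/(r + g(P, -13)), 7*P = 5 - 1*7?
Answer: -3637191/181 ≈ -20095.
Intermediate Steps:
P = -2/7 (P = (5 - 1*7)/7 = (5 - 7)/7 = (⅐)*(-2) = -2/7 ≈ -0.28571)
w(C) = -19 + C (w(C) = C - 19 = -19 + C)
U = 20229
g(B, W) = 2*W
p(r) = -9 + (-30 + r)/(-26 + r) (p(r) = -9 + (r - 30)/(r + 2*(-13)) = -9 + (-30 + r)/(r - 26) = -9 + (-30 + r)/(-26 + r))
p(-155) - (w(-123) + U) = 4*(51 - 2*(-155))/(-26 - 155) - ((-19 - 123) + 20229) = 4*(51 + 310)/(-181) - (-142 + 20229) = 4*(-1/181)*361 - 1*20087 = -1444/181 - 20087 = -3637191/181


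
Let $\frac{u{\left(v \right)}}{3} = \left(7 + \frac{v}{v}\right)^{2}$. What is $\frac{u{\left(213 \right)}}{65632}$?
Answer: $\frac{6}{2051} \approx 0.0029254$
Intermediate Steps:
$u{\left(v \right)} = 192$ ($u{\left(v \right)} = 3 \left(7 + \frac{v}{v}\right)^{2} = 3 \left(7 + 1\right)^{2} = 3 \cdot 8^{2} = 3 \cdot 64 = 192$)
$\frac{u{\left(213 \right)}}{65632} = \frac{192}{65632} = 192 \cdot \frac{1}{65632} = \frac{6}{2051}$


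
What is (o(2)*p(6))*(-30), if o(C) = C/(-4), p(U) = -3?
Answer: -45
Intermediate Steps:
o(C) = -C/4 (o(C) = C*(-1/4) = -C/4)
(o(2)*p(6))*(-30) = (-1/4*2*(-3))*(-30) = -1/2*(-3)*(-30) = (3/2)*(-30) = -45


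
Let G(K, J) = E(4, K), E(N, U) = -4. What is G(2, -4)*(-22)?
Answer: 88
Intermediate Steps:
G(K, J) = -4
G(2, -4)*(-22) = -4*(-22) = 88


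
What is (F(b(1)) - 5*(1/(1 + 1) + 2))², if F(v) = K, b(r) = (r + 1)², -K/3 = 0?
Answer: 625/4 ≈ 156.25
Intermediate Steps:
K = 0 (K = -3*0 = 0)
b(r) = (1 + r)²
F(v) = 0
(F(b(1)) - 5*(1/(1 + 1) + 2))² = (0 - 5*(1/(1 + 1) + 2))² = (0 - 5*(1/2 + 2))² = (0 - 5*(½ + 2))² = (0 - 5*5/2)² = (0 - 25/2)² = (-25/2)² = 625/4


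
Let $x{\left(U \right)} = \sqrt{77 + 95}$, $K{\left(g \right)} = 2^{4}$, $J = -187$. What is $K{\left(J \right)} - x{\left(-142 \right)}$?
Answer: $16 - 2 \sqrt{43} \approx 2.8851$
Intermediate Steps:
$K{\left(g \right)} = 16$
$x{\left(U \right)} = 2 \sqrt{43}$ ($x{\left(U \right)} = \sqrt{172} = 2 \sqrt{43}$)
$K{\left(J \right)} - x{\left(-142 \right)} = 16 - 2 \sqrt{43}$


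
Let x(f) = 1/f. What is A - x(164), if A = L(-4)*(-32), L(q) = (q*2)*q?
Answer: -167937/164 ≈ -1024.0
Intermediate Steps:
L(q) = 2*q² (L(q) = (2*q)*q = 2*q²)
A = -1024 (A = (2*(-4)²)*(-32) = (2*16)*(-32) = 32*(-32) = -1024)
A - x(164) = -1024 - 1/164 = -167937/164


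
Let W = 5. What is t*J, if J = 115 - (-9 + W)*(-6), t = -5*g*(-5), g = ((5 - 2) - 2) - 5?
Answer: -9100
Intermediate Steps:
g = -4 (g = (3 - 2) - 5 = 1 - 5 = -4)
t = -100 (t = -5*(-4)*(-5) = 20*(-5) = -100)
J = 91 (J = 115 - (-9 + 5)*(-6) = 115 - (-4)*(-6) = 115 - 1*24 = 115 - 24 = 91)
t*J = -100*91 = -9100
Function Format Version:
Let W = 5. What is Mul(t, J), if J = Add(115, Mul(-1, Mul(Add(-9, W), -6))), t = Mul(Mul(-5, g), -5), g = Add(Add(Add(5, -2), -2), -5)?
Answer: -9100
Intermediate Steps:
g = -4 (g = Add(Add(3, -2), -5) = Add(1, -5) = -4)
t = -100 (t = Mul(Mul(-5, -4), -5) = Mul(20, -5) = -100)
J = 91 (J = Add(115, Mul(-1, Mul(Add(-9, 5), -6))) = Add(115, Mul(-1, Mul(-4, -6))) = Add(115, Mul(-1, 24)) = Add(115, -24) = 91)
Mul(t, J) = Mul(-100, 91) = -9100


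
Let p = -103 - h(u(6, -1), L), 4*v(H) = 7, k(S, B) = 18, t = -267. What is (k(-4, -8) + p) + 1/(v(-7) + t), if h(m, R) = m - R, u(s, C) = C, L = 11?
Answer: -77457/1061 ≈ -73.004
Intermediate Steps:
v(H) = 7/4 (v(H) = (¼)*7 = 7/4)
p = -91 (p = -103 - (-1 - 1*11) = -103 - (-1 - 11) = -103 - 1*(-12) = -103 + 12 = -91)
(k(-4, -8) + p) + 1/(v(-7) + t) = (18 - 91) + 1/(7/4 - 267) = -73 + 1/(-1061/4) = -73 - 4/1061 = -77457/1061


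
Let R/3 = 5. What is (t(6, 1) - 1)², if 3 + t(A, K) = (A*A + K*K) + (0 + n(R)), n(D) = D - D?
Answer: 1089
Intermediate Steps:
R = 15 (R = 3*5 = 15)
n(D) = 0
t(A, K) = -3 + A² + K² (t(A, K) = -3 + ((A*A + K*K) + (0 + 0)) = -3 + ((A² + K²) + 0) = -3 + (A² + K²) = -3 + A² + K²)
(t(6, 1) - 1)² = ((-3 + 6² + 1²) - 1)² = ((-3 + 36 + 1) - 1)² = (34 - 1)² = 33² = 1089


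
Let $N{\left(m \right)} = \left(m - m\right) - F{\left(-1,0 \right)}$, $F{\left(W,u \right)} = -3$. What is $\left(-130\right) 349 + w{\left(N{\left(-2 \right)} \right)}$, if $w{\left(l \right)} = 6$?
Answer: $-45364$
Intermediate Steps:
$N{\left(m \right)} = 3$ ($N{\left(m \right)} = \left(m - m\right) - -3 = 0 + 3 = 3$)
$\left(-130\right) 349 + w{\left(N{\left(-2 \right)} \right)} = \left(-130\right) 349 + 6 = -45370 + 6 = -45364$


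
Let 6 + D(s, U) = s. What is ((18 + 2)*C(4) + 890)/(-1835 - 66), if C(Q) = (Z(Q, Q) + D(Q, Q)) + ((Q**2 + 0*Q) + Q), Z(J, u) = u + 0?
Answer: -1330/1901 ≈ -0.69963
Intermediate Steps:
D(s, U) = -6 + s
Z(J, u) = u
C(Q) = -6 + Q**2 + 3*Q (C(Q) = (Q + (-6 + Q)) + ((Q**2 + 0*Q) + Q) = (-6 + 2*Q) + ((Q**2 + 0) + Q) = (-6 + 2*Q) + (Q**2 + Q) = (-6 + 2*Q) + (Q + Q**2) = -6 + Q**2 + 3*Q)
((18 + 2)*C(4) + 890)/(-1835 - 66) = ((18 + 2)*(-6 + 4**2 + 3*4) + 890)/(-1835 - 66) = (20*(-6 + 16 + 12) + 890)/(-1901) = (20*22 + 890)*(-1/1901) = (440 + 890)*(-1/1901) = 1330*(-1/1901) = -1330/1901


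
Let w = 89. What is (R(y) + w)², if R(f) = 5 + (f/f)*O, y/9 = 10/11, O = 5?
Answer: 9801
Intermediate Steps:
y = 90/11 (y = 9*(10/11) = 90/11 ≈ 8.1818)
R(f) = 10 (R(f) = 5 + (f/f)*5 = 5 + 1*5 = 5 + 5 = 10)
(R(y) + w)² = (10 + 89)² = 99² = 9801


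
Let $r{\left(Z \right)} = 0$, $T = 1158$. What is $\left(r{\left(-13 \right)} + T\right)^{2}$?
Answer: $1340964$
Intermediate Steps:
$\left(r{\left(-13 \right)} + T\right)^{2} = \left(0 + 1158\right)^{2} = 1158^{2} = 1340964$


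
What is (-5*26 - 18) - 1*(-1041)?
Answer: 893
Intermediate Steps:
(-5*26 - 18) - 1*(-1041) = (-130 - 18) + 1041 = -148 + 1041 = 893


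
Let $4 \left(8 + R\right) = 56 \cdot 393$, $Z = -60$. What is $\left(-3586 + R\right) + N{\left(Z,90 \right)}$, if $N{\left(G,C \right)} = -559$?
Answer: $1349$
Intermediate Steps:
$R = 5494$ ($R = -8 + \frac{56 \cdot 393}{4} = -8 + \frac{1}{4} \cdot 22008 = -8 + 5502 = 5494$)
$\left(-3586 + R\right) + N{\left(Z,90 \right)} = \left(-3586 + 5494\right) - 559 = 1908 - 559 = 1349$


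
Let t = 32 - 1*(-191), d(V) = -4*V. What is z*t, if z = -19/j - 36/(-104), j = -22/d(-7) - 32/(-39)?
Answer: -3163701/26 ≈ -1.2168e+5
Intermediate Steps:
j = 19/546 (j = -22/((-4*(-7))) - 32/(-39) = -22/28 - 32*(-1/39) = -22*1/28 + 32/39 = -11/14 + 32/39 = 19/546 ≈ 0.034799)
t = 223 (t = 32 + 191 = 223)
z = -14187/26 (z = -19/19/546 - 36/(-104) = -19*546/19 - 36*(-1/104) = -546 + 9/26 = -14187/26 ≈ -545.65)
z*t = -14187/26*223 = -3163701/26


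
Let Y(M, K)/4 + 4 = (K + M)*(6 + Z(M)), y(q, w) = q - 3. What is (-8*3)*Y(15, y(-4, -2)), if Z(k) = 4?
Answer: -7296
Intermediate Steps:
y(q, w) = -3 + q
Y(M, K) = -16 + 40*K + 40*M (Y(M, K) = -16 + 4*((K + M)*(6 + 4)) = -16 + 4*((K + M)*10) = -16 + 4*(10*K + 10*M) = -16 + (40*K + 40*M) = -16 + 40*K + 40*M)
(-8*3)*Y(15, y(-4, -2)) = (-8*3)*(-16 + 40*(-3 - 4) + 40*15) = -24*(-16 + 40*(-7) + 600) = -24*(-16 - 280 + 600) = -24*304 = -7296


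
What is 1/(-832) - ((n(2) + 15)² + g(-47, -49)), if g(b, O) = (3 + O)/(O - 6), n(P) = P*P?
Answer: -16557687/45760 ≈ -361.84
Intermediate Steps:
n(P) = P²
g(b, O) = (3 + O)/(-6 + O)
1/(-832) - ((n(2) + 15)² + g(-47, -49)) = 1/(-832) - ((2² + 15)² + (3 - 49)/(-6 - 49)) = -1/832 - ((4 + 15)² - 46/(-55)) = -1/832 - (19² - 1/55*(-46)) = -1/832 - (361 + 46/55) = -1/832 - 1*19901/55 = -1/832 - 19901/55 = -16557687/45760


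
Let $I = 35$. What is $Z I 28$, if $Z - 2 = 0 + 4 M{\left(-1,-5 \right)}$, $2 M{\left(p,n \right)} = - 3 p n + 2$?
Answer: $-23520$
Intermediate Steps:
$M{\left(p,n \right)} = 1 - \frac{3 n p}{2}$ ($M{\left(p,n \right)} = \frac{- 3 p n + 2}{2} = \frac{- 3 n p + 2}{2} = \frac{2 - 3 n p}{2} = 1 - \frac{3 n p}{2}$)
$Z = -24$ ($Z = 2 + \left(0 + 4 \left(1 - \left(- \frac{15}{2}\right) \left(-1\right)\right)\right) = 2 + \left(0 + 4 \left(1 - \frac{15}{2}\right)\right) = 2 + \left(0 + 4 \left(- \frac{13}{2}\right)\right) = 2 + \left(0 - 26\right) = 2 - 26 = -24$)
$Z I 28 = \left(-24\right) 35 \cdot 28 = \left(-840\right) 28 = -23520$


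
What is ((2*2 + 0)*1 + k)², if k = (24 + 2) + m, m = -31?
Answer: 1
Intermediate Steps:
k = -5 (k = (24 + 2) - 31 = 26 - 31 = -5)
((2*2 + 0)*1 + k)² = ((2*2 + 0)*1 - 5)² = ((4 + 0)*1 - 5)² = (4*1 - 5)² = (4 - 5)² = (-1)² = 1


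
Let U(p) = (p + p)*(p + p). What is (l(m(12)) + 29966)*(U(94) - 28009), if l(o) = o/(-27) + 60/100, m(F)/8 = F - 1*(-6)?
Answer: 219765891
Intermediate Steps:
m(F) = 48 + 8*F (m(F) = 8*(F - 1*(-6)) = 8*(F + 6) = 8*(6 + F) = 48 + 8*F)
U(p) = 4*p² (U(p) = (2*p)*(2*p) = 4*p²)
l(o) = ⅗ - o/27 (l(o) = o*(-1/27) + 60*(1/100) = -o/27 + ⅗ = ⅗ - o/27)
(l(m(12)) + 29966)*(U(94) - 28009) = ((⅗ - (48 + 8*12)/27) + 29966)*(4*94² - 28009) = ((⅗ - (48 + 96)/27) + 29966)*(4*8836 - 28009) = ((⅗ - 1/27*144) + 29966)*(35344 - 28009) = ((⅗ - 16/3) + 29966)*7335 = (-71/15 + 29966)*7335 = (449419/15)*7335 = 219765891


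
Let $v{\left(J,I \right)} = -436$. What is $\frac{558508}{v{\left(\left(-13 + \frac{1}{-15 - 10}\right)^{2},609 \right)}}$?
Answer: $- \frac{139627}{109} \approx -1281.0$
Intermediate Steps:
$\frac{558508}{v{\left(\left(-13 + \frac{1}{-15 - 10}\right)^{2},609 \right)}} = \frac{558508}{-436} = 558508 \left(- \frac{1}{436}\right) = - \frac{139627}{109}$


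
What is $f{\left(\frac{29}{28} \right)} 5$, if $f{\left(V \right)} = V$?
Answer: $\frac{145}{28} \approx 5.1786$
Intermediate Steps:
$f{\left(\frac{29}{28} \right)} 5 = \frac{29}{28} \cdot 5 = \frac{145}{28}$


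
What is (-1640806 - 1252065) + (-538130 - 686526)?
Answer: -4117527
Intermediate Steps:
(-1640806 - 1252065) + (-538130 - 686526) = -2892871 - 1224656 = -4117527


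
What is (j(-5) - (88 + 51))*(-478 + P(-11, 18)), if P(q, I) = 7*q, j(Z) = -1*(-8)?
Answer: 72705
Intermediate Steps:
j(Z) = 8
(j(-5) - (88 + 51))*(-478 + P(-11, 18)) = (8 - (88 + 51))*(-478 + 7*(-11)) = (8 - 1*139)*(-478 - 77) = (8 - 139)*(-555) = -131*(-555) = 72705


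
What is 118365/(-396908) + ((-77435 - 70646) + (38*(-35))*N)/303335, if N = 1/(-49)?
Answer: -662676053241/842772617260 ≈ -0.78630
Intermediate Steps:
N = -1/49 ≈ -0.020408
118365/(-396908) + ((-77435 - 70646) + (38*(-35))*N)/303335 = 118365/(-396908) + ((-77435 - 70646) + (38*(-35))*(-1/49))/303335 = 118365*(-1/396908) + (-148081 - 1330*(-1/49))*(1/303335) = -118365/396908 + (-148081 + 190/7)*(1/303335) = -118365/396908 - 1036377/7*1/303335 = -118365/396908 - 1036377/2123345 = -662676053241/842772617260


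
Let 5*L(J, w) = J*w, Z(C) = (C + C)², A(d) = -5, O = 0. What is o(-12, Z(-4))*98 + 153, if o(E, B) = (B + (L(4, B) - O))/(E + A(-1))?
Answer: -43443/85 ≈ -511.09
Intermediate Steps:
Z(C) = 4*C² (Z(C) = (2*C)² = 4*C²)
L(J, w) = J*w/5 (L(J, w) = (J*w)/5 = J*w/5)
o(E, B) = 9*B/(5*(-5 + E)) (o(E, B) = (B + ((⅕)*4*B - 1*0))/(E - 5) = (B + (4*B/5 + 0))/(-5 + E) = (B + 4*B/5)/(-5 + E) = (9*B/5)/(-5 + E) = 9*B/(5*(-5 + E)))
o(-12, Z(-4))*98 + 153 = (9*(4*(-4)²)/(5*(-5 - 12)))*98 + 153 = ((9/5)*(4*16)/(-17))*98 + 153 = ((9/5)*64*(-1/17))*98 + 153 = -576/85*98 + 153 = -56448/85 + 153 = -43443/85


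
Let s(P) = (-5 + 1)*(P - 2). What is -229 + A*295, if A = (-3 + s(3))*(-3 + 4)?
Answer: -2294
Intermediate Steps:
s(P) = 8 - 4*P (s(P) = -4*(-2 + P) = 8 - 4*P)
A = -7 (A = (-3 + (8 - 4*3))*(-3 + 4) = (-3 + (8 - 12))*1 = (-3 - 4)*1 = -7*1 = -7)
-229 + A*295 = -229 - 7*295 = -229 - 2065 = -2294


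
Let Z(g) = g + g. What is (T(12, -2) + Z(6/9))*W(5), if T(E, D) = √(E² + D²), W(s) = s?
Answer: 20/3 + 10*√37 ≈ 67.494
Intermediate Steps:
Z(g) = 2*g
T(E, D) = √(D² + E²)
(T(12, -2) + Z(6/9))*W(5) = (√((-2)² + 12²) + 2*(6/9))*5 = (√(4 + 144) + 2*(6*(⅑)))*5 = (√148 + 2*(⅔))*5 = (2*√37 + 4/3)*5 = (4/3 + 2*√37)*5 = 20/3 + 10*√37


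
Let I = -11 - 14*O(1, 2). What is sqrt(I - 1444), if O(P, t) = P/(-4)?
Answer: I*sqrt(5806)/2 ≈ 38.099*I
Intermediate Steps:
O(P, t) = -P/4 (O(P, t) = P*(-1/4) = -P/4)
I = -15/2 (I = -11 - (-7)/2 = -11 - 14*(-1/4) = -11 + 7/2 = -15/2 ≈ -7.5000)
sqrt(I - 1444) = sqrt(-15/2 - 1444) = sqrt(-2903/2) = I*sqrt(5806)/2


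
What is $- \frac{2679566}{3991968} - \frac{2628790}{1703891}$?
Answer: $- \frac{7529866975013}{3400939173744} \approx -2.2141$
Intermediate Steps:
$- \frac{2679566}{3991968} - \frac{2628790}{1703891} = \left(-2679566\right) \frac{1}{3991968} - \frac{2628790}{1703891} = - \frac{1339783}{1995984} - \frac{2628790}{1703891} = - \frac{7529866975013}{3400939173744}$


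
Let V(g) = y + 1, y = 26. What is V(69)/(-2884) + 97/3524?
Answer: 23075/1270402 ≈ 0.018164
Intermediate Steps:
V(g) = 27 (V(g) = 26 + 1 = 27)
V(69)/(-2884) + 97/3524 = 27/(-2884) + 97/3524 = 27*(-1/2884) + 97*(1/3524) = -27/2884 + 97/3524 = 23075/1270402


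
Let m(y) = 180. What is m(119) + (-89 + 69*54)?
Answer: 3817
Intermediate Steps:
m(119) + (-89 + 69*54) = 180 + (-89 + 69*54) = 180 + (-89 + 3726) = 180 + 3637 = 3817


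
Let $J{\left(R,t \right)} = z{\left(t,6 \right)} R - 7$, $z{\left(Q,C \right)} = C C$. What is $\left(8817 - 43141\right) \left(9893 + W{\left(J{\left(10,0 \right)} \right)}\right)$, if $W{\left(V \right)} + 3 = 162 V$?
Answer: $-2302316624$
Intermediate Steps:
$z{\left(Q,C \right)} = C^{2}$
$J{\left(R,t \right)} = -7 + 36 R$ ($J{\left(R,t \right)} = 6^{2} R - 7 = 36 R - 7 = -7 + 36 R$)
$W{\left(V \right)} = -3 + 162 V$
$\left(8817 - 43141\right) \left(9893 + W{\left(J{\left(10,0 \right)} \right)}\right) = \left(8817 - 43141\right) \left(9893 - \left(3 - 162 \left(-7 + 36 \cdot 10\right)\right)\right) = - 34324 \left(9893 - \left(3 - 162 \left(-7 + 360\right)\right)\right) = - 34324 \left(9893 + \left(-3 + 162 \cdot 353\right)\right) = - 34324 \left(9893 + \left(-3 + 57186\right)\right) = - 34324 \left(9893 + 57183\right) = \left(-34324\right) 67076 = -2302316624$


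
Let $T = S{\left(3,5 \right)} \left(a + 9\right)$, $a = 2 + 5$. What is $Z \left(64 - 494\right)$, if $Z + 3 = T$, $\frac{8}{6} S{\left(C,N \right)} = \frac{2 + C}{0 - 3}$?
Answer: $9890$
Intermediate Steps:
$S{\left(C,N \right)} = - \frac{1}{2} - \frac{C}{4}$ ($S{\left(C,N \right)} = \frac{3 \frac{2 + C}{0 - 3}}{4} = \frac{3 \frac{2 + C}{-3}}{4} = \frac{3 \left(2 + C\right) \left(- \frac{1}{3}\right)}{4} = \frac{3 \left(- \frac{2}{3} - \frac{C}{3}\right)}{4} = - \frac{1}{2} - \frac{C}{4}$)
$a = 7$
$T = -20$ ($T = \left(- \frac{1}{2} - \frac{3}{4}\right) \left(7 + 9\right) = \left(- \frac{1}{2} - \frac{3}{4}\right) 16 = \left(- \frac{5}{4}\right) 16 = -20$)
$Z = -23$ ($Z = -3 - 20 = -23$)
$Z \left(64 - 494\right) = - 23 \left(64 - 494\right) = \left(-23\right) \left(-430\right) = 9890$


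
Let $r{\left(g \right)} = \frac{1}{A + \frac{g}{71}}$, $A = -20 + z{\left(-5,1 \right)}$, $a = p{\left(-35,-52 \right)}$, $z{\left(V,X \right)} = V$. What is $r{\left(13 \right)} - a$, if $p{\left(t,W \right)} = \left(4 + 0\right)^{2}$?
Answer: $- \frac{28263}{1762} \approx -16.04$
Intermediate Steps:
$p{\left(t,W \right)} = 16$ ($p{\left(t,W \right)} = 4^{2} = 16$)
$a = 16$
$A = -25$ ($A = -20 - 5 = -25$)
$r{\left(g \right)} = \frac{1}{-25 + \frac{g}{71}}$
$r{\left(13 \right)} - a = \frac{71}{-1775 + 13} - 16 = \frac{71}{-1762} - 16 = 71 \left(- \frac{1}{1762}\right) - 16 = - \frac{71}{1762} - 16 = - \frac{28263}{1762}$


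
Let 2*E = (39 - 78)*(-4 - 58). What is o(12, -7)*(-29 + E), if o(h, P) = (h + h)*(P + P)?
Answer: -396480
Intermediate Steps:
E = 1209 (E = ((39 - 78)*(-4 - 58))/2 = (-39*(-62))/2 = (1/2)*2418 = 1209)
o(h, P) = 4*P*h (o(h, P) = (2*h)*(2*P) = 4*P*h)
o(12, -7)*(-29 + E) = (4*(-7)*12)*(-29 + 1209) = -336*1180 = -396480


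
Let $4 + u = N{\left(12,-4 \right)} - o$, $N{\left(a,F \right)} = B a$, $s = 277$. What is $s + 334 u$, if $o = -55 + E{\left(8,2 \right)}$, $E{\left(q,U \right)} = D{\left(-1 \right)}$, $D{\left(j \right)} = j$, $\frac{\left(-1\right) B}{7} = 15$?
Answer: $-403195$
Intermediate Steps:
$B = -105$ ($B = \left(-7\right) 15 = -105$)
$N{\left(a,F \right)} = - 105 a$
$E{\left(q,U \right)} = -1$
$o = -56$ ($o = -55 - 1 = -56$)
$u = -1208$ ($u = -4 - 1204 = -1208$)
$s + 334 u = 277 + 334 \left(-1208\right) = 277 - 403472 = -403195$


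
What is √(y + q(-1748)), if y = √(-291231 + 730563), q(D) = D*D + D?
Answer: √(3053756 + 2*√109833) ≈ 1747.7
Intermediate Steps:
q(D) = D + D² (q(D) = D² + D = D + D²)
y = 2*√109833 (y = √439332 = 2*√109833 ≈ 662.82)
√(y + q(-1748)) = √(2*√109833 - 1748*(1 - 1748)) = √(2*√109833 - 1748*(-1747)) = √(2*√109833 + 3053756) = √(3053756 + 2*√109833)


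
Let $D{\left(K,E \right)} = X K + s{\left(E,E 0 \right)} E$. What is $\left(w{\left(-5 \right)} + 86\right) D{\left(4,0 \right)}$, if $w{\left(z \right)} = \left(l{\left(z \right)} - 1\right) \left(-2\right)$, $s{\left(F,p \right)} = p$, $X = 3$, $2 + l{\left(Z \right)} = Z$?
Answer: $1224$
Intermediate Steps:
$l{\left(Z \right)} = -2 + Z$
$D{\left(K,E \right)} = 3 K$ ($D{\left(K,E \right)} = 3 K + E 0 E = 3 K + 0 E = 3 K + 0 = 3 K$)
$w{\left(z \right)} = 6 - 2 z$ ($w{\left(z \right)} = \left(\left(-2 + z\right) - 1\right) \left(-2\right) = \left(-3 + z\right) \left(-2\right) = 6 - 2 z$)
$\left(w{\left(-5 \right)} + 86\right) D{\left(4,0 \right)} = \left(\left(6 - -10\right) + 86\right) 3 \cdot 4 = \left(\left(6 + 10\right) + 86\right) 12 = \left(16 + 86\right) 12 = 102 \cdot 12 = 1224$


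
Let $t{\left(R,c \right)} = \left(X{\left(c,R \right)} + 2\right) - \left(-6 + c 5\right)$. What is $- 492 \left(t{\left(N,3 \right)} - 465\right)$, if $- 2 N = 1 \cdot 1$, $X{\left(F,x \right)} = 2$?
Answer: $231240$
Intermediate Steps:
$N = - \frac{1}{2}$ ($N = - \frac{1 \cdot 1}{2} = \left(- \frac{1}{2}\right) 1 = - \frac{1}{2} \approx -0.5$)
$t{\left(R,c \right)} = 10 - 5 c$ ($t{\left(R,c \right)} = \left(2 + 2\right) - \left(-6 + c 5\right) = 4 - \left(-6 + 5 c\right) = 10 - 5 c$)
$- 492 \left(t{\left(N,3 \right)} - 465\right) = - 492 \left(\left(10 - 15\right) - 465\right) = - 492 \left(-5 - 465\right) = \left(-492\right) \left(-470\right) = 231240$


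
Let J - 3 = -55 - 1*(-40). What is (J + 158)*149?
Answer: 21754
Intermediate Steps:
J = -12 (J = 3 + (-55 - 1*(-40)) = 3 + (-55 + 40) = 3 - 15 = -12)
(J + 158)*149 = (-12 + 158)*149 = 146*149 = 21754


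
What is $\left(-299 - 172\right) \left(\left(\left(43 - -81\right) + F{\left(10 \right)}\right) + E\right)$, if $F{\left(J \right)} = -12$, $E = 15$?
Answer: $-59817$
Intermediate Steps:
$\left(-299 - 172\right) \left(\left(\left(43 - -81\right) + F{\left(10 \right)}\right) + E\right) = \left(-299 - 172\right) \left(\left(\left(43 - -81\right) - 12\right) + 15\right) = - 471 \left(\left(\left(43 + 81\right) - 12\right) + 15\right) = - 471 \left(\left(124 - 12\right) + 15\right) = - 471 \left(112 + 15\right) = \left(-471\right) 127 = -59817$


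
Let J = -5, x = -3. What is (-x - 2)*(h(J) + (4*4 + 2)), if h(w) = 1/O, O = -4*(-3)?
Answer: 217/12 ≈ 18.083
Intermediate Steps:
O = 12
h(w) = 1/12
(-x - 2)*(h(J) + (4*4 + 2)) = (-1*(-3) - 2)*(1/12 + (4*4 + 2)) = (3 - 2)*(1/12 + (16 + 2)) = 1*(1/12 + 18) = 1*(217/12) = 217/12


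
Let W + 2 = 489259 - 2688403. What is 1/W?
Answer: -1/2199146 ≈ -4.5472e-7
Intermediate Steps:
W = -2199146 (W = -2 + (489259 - 2688403) = -2 - 2199144 = -2199146)
1/W = 1/(-2199146) = -1/2199146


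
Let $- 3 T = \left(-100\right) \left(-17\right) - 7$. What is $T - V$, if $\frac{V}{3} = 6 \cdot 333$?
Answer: $- \frac{19675}{3} \approx -6558.3$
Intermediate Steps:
$V = 5994$ ($V = 3 \cdot 6 \cdot 333 = 3 \cdot 1998 = 5994$)
$T = - \frac{1693}{3}$ ($T = - \frac{\left(-100\right) \left(-17\right) - 7}{3} = - \frac{1700 - 7}{3} = \left(- \frac{1}{3}\right) 1693 = - \frac{1693}{3} \approx -564.33$)
$T - V = - \frac{1693}{3} - 5994 = - \frac{19675}{3}$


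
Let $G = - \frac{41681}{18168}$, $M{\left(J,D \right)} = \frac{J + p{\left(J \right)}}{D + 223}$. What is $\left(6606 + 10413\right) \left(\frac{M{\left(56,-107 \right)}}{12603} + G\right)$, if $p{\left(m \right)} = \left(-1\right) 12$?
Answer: $- \frac{28806858243909}{737796424} \approx -39044.0$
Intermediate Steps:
$p{\left(m \right)} = -12$
$M{\left(J,D \right)} = \frac{-12 + J}{223 + D}$ ($M{\left(J,D \right)} = \frac{J - 12}{D + 223} = \frac{-12 + J}{223 + D}$)
$G = - \frac{41681}{18168}$ ($G = \left(-41681\right) \frac{1}{18168} = - \frac{41681}{18168} \approx -2.2942$)
$\left(6606 + 10413\right) \left(\frac{M{\left(56,-107 \right)}}{12603} + G\right) = \left(6606 + 10413\right) \left(\frac{\frac{1}{223 - 107} \left(-12 + 56\right)}{12603} - \frac{41681}{18168}\right) = 17019 \left(\frac{1}{116} \cdot 44 \cdot \frac{1}{12603} - \frac{41681}{18168}\right) = 17019 \left(\frac{11}{29} \cdot \frac{1}{12603} - \frac{41681}{18168}\right) = 17019 \left(\frac{11}{365487} - \frac{41681}{18168}\right) = 17019 \left(- \frac{1692629311}{737796424}\right) = - \frac{28806858243909}{737796424}$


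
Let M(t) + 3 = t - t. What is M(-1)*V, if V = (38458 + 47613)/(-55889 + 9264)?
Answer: 258213/46625 ≈ 5.5381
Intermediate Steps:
M(t) = -3 (M(t) = -3 + (t - t) = -3 + 0 = -3)
V = -86071/46625 (V = 86071/(-46625) = 86071*(-1/46625) = -86071/46625 ≈ -1.8460)
M(-1)*V = -3*(-86071/46625) = 258213/46625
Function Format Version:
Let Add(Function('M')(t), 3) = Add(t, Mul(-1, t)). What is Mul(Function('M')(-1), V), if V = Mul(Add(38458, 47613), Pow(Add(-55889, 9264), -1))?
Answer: Rational(258213, 46625) ≈ 5.5381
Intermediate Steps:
Function('M')(t) = -3 (Function('M')(t) = Add(-3, Add(t, Mul(-1, t))) = Add(-3, 0) = -3)
V = Rational(-86071, 46625) (V = Mul(86071, Pow(-46625, -1)) = Mul(86071, Rational(-1, 46625)) = Rational(-86071, 46625) ≈ -1.8460)
Mul(Function('M')(-1), V) = Mul(-3, Rational(-86071, 46625)) = Rational(258213, 46625)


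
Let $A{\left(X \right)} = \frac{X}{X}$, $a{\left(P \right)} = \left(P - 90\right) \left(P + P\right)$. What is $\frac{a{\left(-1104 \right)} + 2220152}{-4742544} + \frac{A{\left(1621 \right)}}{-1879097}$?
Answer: $- \frac{1140730854929}{1113962525346} \approx -1.024$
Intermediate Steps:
$a{\left(P \right)} = 2 P \left(-90 + P\right)$ ($a{\left(P \right)} = \left(-90 + P\right) 2 P = 2 P \left(-90 + P\right)$)
$A{\left(X \right)} = 1$
$\frac{a{\left(-1104 \right)} + 2220152}{-4742544} + \frac{A{\left(1621 \right)}}{-1879097} = \frac{2 \left(-1104\right) \left(-90 - 1104\right) + 2220152}{-4742544} + 1 \frac{1}{-1879097} = \left(2 \left(-1104\right) \left(-1194\right) + 2220152\right) \left(- \frac{1}{4742544}\right) + 1 \left(- \frac{1}{1879097}\right) = \left(2636352 + 2220152\right) \left(- \frac{1}{4742544}\right) - \frac{1}{1879097} = 4856504 \left(- \frac{1}{4742544}\right) - \frac{1}{1879097} = - \frac{607063}{592818} - \frac{1}{1879097} = - \frac{1140730854929}{1113962525346}$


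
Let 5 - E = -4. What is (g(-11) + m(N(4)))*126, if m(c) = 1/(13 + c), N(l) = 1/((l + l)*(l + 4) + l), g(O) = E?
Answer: 337386/295 ≈ 1143.7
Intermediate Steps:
E = 9 (E = 5 - 1*(-4) = 5 + 4 = 9)
g(O) = 9
N(l) = 1/(l + 2*l*(4 + l)) (N(l) = 1/((2*l)*(4 + l) + l) = 1/(2*l*(4 + l) + l) = 1/(l + 2*l*(4 + l)))
(g(-11) + m(N(4)))*126 = (9 + 1/(13 + 1/(4*(9 + 2*4))))*126 = (9 + 1/(13 + 1/(4*(9 + 8))))*126 = (9 + 1/(13 + (¼)/17))*126 = (9 + 1/(13 + (¼)*(1/17)))*126 = (9 + 1/(13 + 1/68))*126 = (9 + 1/(885/68))*126 = (9 + 68/885)*126 = (8033/885)*126 = 337386/295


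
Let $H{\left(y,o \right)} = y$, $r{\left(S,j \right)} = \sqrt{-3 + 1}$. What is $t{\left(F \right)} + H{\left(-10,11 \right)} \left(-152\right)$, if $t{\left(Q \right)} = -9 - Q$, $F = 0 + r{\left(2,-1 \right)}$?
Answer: $1511 - i \sqrt{2} \approx 1511.0 - 1.4142 i$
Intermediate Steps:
$r{\left(S,j \right)} = i \sqrt{2}$ ($r{\left(S,j \right)} = \sqrt{-2} = i \sqrt{2}$)
$F = i \sqrt{2}$ ($F = 0 + i \sqrt{2} = i \sqrt{2} \approx 1.4142 i$)
$t{\left(F \right)} + H{\left(-10,11 \right)} \left(-152\right) = \left(-9 - i \sqrt{2}\right) - -1520 = \left(-9 - i \sqrt{2}\right) + 1520 = 1511 - i \sqrt{2}$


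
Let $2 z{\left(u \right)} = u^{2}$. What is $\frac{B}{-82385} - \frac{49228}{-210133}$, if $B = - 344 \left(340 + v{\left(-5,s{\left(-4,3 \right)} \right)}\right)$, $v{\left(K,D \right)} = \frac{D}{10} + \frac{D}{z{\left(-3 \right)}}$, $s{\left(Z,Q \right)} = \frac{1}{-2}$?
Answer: $\frac{1287952128998}{779031324225} \approx 1.6533$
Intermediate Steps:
$s{\left(Z,Q \right)} = - \frac{1}{2}$
$z{\left(u \right)} = \frac{u^{2}}{2}$
$v{\left(K,D \right)} = \frac{29 D}{90}$ ($v{\left(K,D \right)} = \frac{D}{10} + \frac{D}{\frac{1}{2} \left(-3\right)^{2}} = D \frac{1}{10} + \frac{D}{\frac{1}{2} \cdot 9} = \frac{D}{10} + \frac{D}{\frac{9}{2}} = \frac{D}{10} + D \frac{2}{9} = \frac{D}{10} + \frac{2 D}{9} = \frac{29 D}{90}$)
$B = - \frac{5260706}{45}$ ($B = - 344 \left(340 + \frac{29}{90} \left(- \frac{1}{2}\right)\right) = - 344 \left(340 - \frac{29}{180}\right) = \left(-344\right) \frac{61171}{180} = - \frac{5260706}{45} \approx -1.169 \cdot 10^{5}$)
$\frac{B}{-82385} - \frac{49228}{-210133} = - \frac{5260706}{45 \left(-82385\right)} - \frac{49228}{-210133} = \left(- \frac{5260706}{45}\right) \left(- \frac{1}{82385}\right) - - \frac{49228}{210133} = \frac{5260706}{3707325} + \frac{49228}{210133} = \frac{1287952128998}{779031324225}$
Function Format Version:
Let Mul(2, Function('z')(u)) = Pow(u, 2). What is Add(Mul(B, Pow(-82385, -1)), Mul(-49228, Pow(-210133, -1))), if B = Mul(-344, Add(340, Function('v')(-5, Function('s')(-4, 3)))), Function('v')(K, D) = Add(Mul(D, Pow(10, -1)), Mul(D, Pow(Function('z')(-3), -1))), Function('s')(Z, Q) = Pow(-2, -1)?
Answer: Rational(1287952128998, 779031324225) ≈ 1.6533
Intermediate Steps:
Function('s')(Z, Q) = Rational(-1, 2)
Function('z')(u) = Mul(Rational(1, 2), Pow(u, 2))
Function('v')(K, D) = Mul(Rational(29, 90), D) (Function('v')(K, D) = Add(Mul(D, Pow(10, -1)), Mul(D, Pow(Mul(Rational(1, 2), Pow(-3, 2)), -1))) = Add(Mul(D, Rational(1, 10)), Mul(D, Pow(Mul(Rational(1, 2), 9), -1))) = Add(Mul(Rational(1, 10), D), Mul(D, Pow(Rational(9, 2), -1))) = Add(Mul(Rational(1, 10), D), Mul(D, Rational(2, 9))) = Add(Mul(Rational(1, 10), D), Mul(Rational(2, 9), D)) = Mul(Rational(29, 90), D))
B = Rational(-5260706, 45) (B = Mul(-344, Add(340, Mul(Rational(29, 90), Rational(-1, 2)))) = Mul(-344, Add(340, Rational(-29, 180))) = Mul(-344, Rational(61171, 180)) = Rational(-5260706, 45) ≈ -1.1690e+5)
Add(Mul(B, Pow(-82385, -1)), Mul(-49228, Pow(-210133, -1))) = Add(Mul(Rational(-5260706, 45), Pow(-82385, -1)), Mul(-49228, Pow(-210133, -1))) = Add(Mul(Rational(-5260706, 45), Rational(-1, 82385)), Mul(-49228, Rational(-1, 210133))) = Add(Rational(5260706, 3707325), Rational(49228, 210133)) = Rational(1287952128998, 779031324225)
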